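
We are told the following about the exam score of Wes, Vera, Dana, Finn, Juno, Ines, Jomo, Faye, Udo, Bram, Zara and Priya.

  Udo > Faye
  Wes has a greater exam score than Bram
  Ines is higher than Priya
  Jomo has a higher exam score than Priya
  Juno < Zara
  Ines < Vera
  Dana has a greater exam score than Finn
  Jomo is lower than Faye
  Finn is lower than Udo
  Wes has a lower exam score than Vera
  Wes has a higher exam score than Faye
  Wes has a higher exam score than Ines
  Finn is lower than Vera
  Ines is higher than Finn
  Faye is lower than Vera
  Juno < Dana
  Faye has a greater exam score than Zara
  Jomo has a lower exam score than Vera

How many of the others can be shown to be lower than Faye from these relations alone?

4

Directly below Faye: Zara, Jomo.
One step further: Juno, Priya (4 so far).
No other element is forced below Faye by the given relations, so the count is 4.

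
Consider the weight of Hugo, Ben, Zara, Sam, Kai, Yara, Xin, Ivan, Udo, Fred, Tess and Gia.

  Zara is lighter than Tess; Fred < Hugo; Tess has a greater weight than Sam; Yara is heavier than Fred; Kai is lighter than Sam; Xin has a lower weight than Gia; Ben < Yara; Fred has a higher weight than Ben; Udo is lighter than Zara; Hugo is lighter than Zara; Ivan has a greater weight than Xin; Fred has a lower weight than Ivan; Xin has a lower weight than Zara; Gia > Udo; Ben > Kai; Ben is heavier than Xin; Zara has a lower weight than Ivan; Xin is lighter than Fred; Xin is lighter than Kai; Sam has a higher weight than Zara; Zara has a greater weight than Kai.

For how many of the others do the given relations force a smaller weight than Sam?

7

From Sam the given relations immediately reach Kai, Zara.
From those, Udo, Xin, Hugo — 5 in total.
From those, Fred — 6 in total.
From those, Ben — 7 in total.
Nothing else is reachable below Sam; 7 in all.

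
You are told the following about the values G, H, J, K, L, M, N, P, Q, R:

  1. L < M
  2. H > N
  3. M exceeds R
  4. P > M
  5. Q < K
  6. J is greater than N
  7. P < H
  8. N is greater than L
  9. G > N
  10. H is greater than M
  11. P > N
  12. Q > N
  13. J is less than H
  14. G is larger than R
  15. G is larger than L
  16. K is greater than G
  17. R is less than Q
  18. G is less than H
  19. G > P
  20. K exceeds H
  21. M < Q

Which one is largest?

L is not greatest since L < N; R is not greatest since R < Q; N is not greatest since N < P; J is not greatest since J < H; M is not greatest since M < Q; P is not greatest since P < G; Q is not greatest since Q < K; G is not greatest since G < K; H is not greatest since H < K.
Only K has nothing above it, so K is the largest.

K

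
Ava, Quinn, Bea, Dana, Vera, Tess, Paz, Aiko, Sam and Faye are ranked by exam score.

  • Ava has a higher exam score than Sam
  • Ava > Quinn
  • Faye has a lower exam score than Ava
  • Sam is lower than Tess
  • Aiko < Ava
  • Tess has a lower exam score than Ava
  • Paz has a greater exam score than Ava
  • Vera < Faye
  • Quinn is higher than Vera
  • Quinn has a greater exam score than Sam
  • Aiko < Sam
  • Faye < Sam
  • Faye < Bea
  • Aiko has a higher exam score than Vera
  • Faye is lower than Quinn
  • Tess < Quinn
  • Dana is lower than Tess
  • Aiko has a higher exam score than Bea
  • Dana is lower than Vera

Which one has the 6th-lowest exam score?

The consecutive relations fix a unique order: Dana < Vera < Faye < Bea < Aiko < Sam < Tess < Quinn < Ava < Paz.
Counting 6 from the smallest end gives Sam.

Sam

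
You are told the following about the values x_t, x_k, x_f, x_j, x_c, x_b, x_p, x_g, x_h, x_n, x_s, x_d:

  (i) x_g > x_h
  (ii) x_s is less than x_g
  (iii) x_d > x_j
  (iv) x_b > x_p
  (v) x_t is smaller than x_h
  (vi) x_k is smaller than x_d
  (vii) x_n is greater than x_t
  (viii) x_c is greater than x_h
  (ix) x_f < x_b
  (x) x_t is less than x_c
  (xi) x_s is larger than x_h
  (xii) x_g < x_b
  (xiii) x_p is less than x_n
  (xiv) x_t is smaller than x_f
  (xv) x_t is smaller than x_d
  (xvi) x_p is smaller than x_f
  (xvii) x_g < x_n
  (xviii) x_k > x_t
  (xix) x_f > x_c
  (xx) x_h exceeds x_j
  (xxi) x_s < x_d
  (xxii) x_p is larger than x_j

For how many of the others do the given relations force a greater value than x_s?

From x_s the given relations immediately reach x_d, x_g.
From those, x_b, x_n — 4 in total.
No other element is forced above x_s by the given relations, so the count is 4.

4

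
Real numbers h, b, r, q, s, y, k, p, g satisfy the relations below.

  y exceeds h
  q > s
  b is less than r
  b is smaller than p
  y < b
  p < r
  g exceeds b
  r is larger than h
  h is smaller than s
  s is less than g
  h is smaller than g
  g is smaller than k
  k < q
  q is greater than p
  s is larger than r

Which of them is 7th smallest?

g

Piecing the relations together gives one ordering: h < y < b < p < r < s < g < k < q.
Counting 7 from the smallest end gives g.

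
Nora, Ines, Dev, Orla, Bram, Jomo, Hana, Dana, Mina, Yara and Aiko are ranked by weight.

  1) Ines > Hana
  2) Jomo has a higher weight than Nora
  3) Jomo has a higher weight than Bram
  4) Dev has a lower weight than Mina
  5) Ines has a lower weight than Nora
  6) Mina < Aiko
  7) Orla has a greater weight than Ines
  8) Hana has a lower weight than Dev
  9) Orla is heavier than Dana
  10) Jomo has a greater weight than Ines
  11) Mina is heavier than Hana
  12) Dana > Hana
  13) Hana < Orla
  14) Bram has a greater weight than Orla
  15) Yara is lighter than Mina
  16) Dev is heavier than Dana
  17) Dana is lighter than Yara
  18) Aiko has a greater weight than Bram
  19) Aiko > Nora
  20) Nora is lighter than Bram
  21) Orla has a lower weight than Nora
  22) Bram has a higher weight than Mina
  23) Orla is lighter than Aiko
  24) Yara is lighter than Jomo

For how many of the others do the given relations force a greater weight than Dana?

8

The elements the relations force above Dana are Yara, Dev, Orla, Mina, Nora, Bram, Jomo, Aiko — no chain reaches any other.
That is 8.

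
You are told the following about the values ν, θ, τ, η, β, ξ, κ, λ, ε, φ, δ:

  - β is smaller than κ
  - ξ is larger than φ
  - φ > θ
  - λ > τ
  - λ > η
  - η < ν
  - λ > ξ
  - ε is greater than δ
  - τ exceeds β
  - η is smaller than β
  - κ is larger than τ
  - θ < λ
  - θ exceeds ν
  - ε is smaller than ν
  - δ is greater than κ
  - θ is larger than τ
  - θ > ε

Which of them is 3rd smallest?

Piecing the relations together gives one ordering: η < β < τ < κ < δ < ε < ν < θ < φ < ξ < λ.
The 3rd smallest is τ.

τ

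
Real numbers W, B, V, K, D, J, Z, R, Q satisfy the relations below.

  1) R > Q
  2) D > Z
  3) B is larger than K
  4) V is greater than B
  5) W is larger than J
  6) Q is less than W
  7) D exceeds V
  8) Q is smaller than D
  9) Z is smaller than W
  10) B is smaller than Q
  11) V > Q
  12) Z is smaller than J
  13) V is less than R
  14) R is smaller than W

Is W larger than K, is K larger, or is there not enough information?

K < B and B < Q give K < Q.
With Q < V: K < B < Q < V.
Then V < R extends the chain to R.
Then R < W extends the chain to W.
So W is larger.

W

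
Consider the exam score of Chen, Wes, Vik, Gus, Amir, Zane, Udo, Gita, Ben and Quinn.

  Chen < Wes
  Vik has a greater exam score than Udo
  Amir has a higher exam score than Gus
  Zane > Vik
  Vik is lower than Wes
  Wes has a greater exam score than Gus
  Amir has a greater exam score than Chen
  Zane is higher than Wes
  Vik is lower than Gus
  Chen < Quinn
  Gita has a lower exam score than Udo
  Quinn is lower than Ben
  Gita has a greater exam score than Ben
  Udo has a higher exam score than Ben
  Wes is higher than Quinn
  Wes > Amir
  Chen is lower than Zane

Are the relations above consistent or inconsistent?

consistent

Every relation is compatible with Chen < Quinn < Ben < Gita < Udo < Vik < Gus < Amir < Wes < Zane; the set is consistent.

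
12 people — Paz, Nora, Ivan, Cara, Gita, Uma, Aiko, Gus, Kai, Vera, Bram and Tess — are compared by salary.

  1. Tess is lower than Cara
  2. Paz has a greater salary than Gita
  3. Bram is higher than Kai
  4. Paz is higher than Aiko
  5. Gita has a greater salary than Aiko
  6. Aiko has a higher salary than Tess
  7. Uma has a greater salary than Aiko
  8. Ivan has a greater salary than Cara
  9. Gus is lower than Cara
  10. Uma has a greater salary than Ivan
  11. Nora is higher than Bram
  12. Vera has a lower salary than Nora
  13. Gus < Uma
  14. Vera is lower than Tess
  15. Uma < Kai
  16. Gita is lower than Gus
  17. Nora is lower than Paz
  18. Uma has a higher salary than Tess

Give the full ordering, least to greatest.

Vera < Tess < Aiko < Gita < Gus < Cara < Ivan < Uma < Kai < Bram < Nora < Paz

The consecutive links are each given: Vera < Tess; Tess < Aiko; Aiko < Gita; Gita < Gus; Gus < Cara; Cara < Ivan; Ivan < Uma; Uma < Kai; Kai < Bram; Bram < Nora; Nora < Paz.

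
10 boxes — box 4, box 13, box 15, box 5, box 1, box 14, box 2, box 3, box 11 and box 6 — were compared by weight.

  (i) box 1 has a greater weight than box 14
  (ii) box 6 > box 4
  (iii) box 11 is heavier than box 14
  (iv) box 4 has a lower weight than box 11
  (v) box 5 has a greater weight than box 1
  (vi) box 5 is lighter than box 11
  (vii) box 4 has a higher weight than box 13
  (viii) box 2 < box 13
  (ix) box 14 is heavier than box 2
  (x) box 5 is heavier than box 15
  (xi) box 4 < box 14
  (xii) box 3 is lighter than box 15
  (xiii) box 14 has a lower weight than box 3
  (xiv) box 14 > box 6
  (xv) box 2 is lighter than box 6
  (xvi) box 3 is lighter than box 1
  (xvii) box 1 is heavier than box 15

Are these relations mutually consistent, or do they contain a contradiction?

The single ordering box 2 < box 13 < box 4 < box 6 < box 14 < box 3 < box 15 < box 1 < box 5 < box 11 satisfies every listed relation, so no contradiction arises.

consistent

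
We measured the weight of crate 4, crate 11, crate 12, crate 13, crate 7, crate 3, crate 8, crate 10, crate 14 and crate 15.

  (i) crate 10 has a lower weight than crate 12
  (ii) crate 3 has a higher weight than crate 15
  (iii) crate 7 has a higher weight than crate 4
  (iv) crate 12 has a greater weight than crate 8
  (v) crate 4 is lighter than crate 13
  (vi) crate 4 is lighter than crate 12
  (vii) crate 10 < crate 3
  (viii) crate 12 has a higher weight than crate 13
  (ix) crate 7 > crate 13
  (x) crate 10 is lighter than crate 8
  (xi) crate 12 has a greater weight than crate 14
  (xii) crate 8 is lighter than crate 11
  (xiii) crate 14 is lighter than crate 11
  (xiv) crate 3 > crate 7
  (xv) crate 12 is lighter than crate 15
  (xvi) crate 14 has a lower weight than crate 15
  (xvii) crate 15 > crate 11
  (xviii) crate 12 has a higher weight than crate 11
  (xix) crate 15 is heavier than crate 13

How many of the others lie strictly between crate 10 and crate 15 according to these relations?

3

Chaining upward from crate 10 reaches: crate 8, crate 11, crate 12, crate 3.
Chaining downward from crate 15 reaches: crate 4, crate 14, crate 13, crate 8, crate 11, crate 12.
Strictly between crate 10 and crate 15 are those in both lists: crate 8, crate 11, crate 12 — 3 elements.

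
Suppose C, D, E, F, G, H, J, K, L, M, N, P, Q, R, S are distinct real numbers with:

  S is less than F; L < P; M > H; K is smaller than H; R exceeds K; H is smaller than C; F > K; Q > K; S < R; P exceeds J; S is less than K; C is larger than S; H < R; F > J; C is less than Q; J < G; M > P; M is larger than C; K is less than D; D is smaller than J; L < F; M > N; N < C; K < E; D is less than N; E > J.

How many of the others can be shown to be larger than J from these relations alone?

The elements the relations force above J are P, M, G, E, F — no chain reaches any other.
That is 5.

5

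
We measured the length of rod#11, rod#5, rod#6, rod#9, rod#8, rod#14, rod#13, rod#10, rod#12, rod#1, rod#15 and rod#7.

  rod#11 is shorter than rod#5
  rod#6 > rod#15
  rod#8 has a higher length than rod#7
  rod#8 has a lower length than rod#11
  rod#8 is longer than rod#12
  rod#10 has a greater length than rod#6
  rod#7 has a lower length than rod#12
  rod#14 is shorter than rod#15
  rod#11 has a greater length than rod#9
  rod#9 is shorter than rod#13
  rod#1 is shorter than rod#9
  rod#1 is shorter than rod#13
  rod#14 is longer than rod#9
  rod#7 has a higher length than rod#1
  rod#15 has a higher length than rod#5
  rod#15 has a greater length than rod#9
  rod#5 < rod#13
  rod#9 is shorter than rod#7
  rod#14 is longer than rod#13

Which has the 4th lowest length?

Piecing the relations together gives one ordering: rod#1 < rod#9 < rod#7 < rod#12 < rod#8 < rod#11 < rod#5 < rod#13 < rod#14 < rod#15 < rod#6 < rod#10.
The 4th smallest is rod#12.

rod#12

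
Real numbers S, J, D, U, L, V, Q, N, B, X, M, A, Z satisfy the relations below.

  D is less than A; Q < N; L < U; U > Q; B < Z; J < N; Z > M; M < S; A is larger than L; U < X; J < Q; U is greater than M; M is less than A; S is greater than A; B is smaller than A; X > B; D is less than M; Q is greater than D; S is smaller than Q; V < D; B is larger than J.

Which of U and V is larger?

U

The relevant relations are V < D; D < M; M < A; A < S; S < Q; Q < U.
Chaining these gives V < D < M < A < S < Q < U.
So V < U; U is the larger of the two.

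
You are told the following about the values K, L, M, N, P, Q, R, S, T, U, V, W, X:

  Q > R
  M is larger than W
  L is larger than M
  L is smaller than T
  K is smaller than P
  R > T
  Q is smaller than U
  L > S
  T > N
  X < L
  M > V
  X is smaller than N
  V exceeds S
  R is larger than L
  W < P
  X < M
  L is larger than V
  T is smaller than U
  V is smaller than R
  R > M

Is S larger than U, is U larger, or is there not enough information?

U

S < V and V < L give S < L.
Then L < T extends the chain to T.
Then T < R extends the chain to R.
Then R < Q extends the chain to Q.
With Q < U: S < V < L < T < R < Q < U.
So U is larger.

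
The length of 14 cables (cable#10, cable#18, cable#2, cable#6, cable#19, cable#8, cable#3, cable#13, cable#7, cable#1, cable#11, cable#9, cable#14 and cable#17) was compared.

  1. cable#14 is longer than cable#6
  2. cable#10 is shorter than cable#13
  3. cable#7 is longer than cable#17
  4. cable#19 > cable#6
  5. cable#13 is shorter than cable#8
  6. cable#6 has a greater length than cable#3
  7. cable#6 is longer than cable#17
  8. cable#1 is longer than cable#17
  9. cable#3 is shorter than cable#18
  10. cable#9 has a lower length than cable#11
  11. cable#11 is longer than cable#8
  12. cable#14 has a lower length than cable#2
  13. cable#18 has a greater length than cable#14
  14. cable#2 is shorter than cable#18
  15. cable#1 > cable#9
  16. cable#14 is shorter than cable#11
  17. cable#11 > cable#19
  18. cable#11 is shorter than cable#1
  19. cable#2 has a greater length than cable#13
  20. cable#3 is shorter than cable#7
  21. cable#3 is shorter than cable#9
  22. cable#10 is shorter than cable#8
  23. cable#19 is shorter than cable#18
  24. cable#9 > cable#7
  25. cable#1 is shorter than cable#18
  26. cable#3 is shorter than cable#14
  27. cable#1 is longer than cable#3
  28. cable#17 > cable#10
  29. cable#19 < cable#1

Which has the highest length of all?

cable#18

Chaining downward from cable#18: directly below it, cable#3, cable#14, cable#2, cable#19, cable#1; then cable#17, cable#6, cable#13, cable#9, cable#11; then cable#10, cable#7, cable#8.
That covers every other element, and nothing is given above cable#18, so cable#18 is the highest length.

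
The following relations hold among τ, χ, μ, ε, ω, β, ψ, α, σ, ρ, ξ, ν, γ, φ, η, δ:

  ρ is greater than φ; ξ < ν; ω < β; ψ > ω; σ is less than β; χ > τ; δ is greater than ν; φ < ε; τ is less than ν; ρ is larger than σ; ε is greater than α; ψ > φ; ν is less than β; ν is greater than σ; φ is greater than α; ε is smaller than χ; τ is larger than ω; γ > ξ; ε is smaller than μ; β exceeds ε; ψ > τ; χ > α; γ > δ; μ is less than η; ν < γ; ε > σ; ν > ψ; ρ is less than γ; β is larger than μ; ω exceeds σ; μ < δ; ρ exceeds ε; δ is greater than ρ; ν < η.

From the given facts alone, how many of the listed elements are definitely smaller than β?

From β the given relations immediately reach σ, ω, ε, μ, ν.
From those, α, φ, τ, ψ, ξ — 10 in total.
Nothing else is reachable below β; 10 in all.

10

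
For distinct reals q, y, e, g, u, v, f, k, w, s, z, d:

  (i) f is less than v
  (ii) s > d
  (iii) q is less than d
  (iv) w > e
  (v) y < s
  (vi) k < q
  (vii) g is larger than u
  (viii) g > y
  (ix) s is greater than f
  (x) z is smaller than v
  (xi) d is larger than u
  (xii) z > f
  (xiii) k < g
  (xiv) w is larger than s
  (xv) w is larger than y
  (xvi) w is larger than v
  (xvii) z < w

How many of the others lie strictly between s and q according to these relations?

1

Chaining upward from q reaches: d, w.
Chaining downward from s reaches: u, y, k, f, d.
Strictly between q and s are those in both lists: d — 1 element.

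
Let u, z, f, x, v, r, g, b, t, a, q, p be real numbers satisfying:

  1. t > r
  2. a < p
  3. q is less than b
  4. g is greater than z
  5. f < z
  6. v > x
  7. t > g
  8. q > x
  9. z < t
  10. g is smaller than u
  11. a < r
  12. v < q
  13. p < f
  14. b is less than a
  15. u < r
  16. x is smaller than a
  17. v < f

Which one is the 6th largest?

f

Chaining the given pairs: x < v < q < b < a < p < f < z < g < u < r < t.
The 6th largest is f.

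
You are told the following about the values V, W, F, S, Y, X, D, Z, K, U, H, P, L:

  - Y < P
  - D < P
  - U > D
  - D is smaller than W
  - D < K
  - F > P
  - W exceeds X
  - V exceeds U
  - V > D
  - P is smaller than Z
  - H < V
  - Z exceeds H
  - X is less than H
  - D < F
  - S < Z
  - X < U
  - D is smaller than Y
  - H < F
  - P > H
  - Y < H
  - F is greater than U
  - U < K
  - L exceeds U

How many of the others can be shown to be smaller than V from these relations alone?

5

The elements the relations force below V are D, X, Y, H, U — no chain reaches any other.
That is 5.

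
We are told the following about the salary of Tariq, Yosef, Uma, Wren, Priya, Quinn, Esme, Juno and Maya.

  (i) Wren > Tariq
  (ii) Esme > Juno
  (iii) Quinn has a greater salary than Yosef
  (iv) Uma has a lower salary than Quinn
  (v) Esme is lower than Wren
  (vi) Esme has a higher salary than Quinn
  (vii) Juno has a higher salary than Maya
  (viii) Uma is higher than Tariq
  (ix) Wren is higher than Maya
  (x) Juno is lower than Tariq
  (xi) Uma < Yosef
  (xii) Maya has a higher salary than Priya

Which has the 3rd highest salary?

Quinn

Piecing the relations together gives one ordering: Priya < Maya < Juno < Tariq < Uma < Yosef < Quinn < Esme < Wren.
Counting 3 from the largest end gives Quinn.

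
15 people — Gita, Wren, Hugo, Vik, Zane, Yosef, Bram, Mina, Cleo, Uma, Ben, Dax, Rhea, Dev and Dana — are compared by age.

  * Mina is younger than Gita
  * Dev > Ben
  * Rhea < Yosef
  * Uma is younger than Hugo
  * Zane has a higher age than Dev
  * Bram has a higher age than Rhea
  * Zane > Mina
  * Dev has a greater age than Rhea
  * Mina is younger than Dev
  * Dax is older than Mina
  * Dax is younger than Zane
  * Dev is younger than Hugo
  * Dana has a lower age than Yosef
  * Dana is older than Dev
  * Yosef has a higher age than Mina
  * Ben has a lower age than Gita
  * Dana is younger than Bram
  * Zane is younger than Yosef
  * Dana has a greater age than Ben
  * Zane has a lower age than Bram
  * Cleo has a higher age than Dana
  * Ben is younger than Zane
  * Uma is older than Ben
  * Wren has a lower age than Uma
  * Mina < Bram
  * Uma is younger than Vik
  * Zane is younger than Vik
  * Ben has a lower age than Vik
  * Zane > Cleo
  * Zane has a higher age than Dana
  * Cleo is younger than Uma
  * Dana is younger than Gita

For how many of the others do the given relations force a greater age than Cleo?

The elements the relations force above Cleo are Uma, Zane, Yosef, Hugo, Bram, Vik — no chain reaches any other.
That is 6.

6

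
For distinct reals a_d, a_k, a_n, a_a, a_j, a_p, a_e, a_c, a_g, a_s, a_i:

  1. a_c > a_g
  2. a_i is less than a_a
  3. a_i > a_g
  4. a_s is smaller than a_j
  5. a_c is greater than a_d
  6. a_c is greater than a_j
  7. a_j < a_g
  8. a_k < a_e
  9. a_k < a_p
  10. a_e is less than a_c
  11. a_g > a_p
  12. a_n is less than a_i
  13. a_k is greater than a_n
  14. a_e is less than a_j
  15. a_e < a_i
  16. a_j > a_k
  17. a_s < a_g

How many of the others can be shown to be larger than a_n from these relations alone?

8

From a_n the given relations immediately reach a_k, a_i.
From those, a_e, a_j, a_p, a_a — 6 in total.
From those, a_g, a_c — 8 in total.
No other element is forced above a_n by the given relations, so the count is 8.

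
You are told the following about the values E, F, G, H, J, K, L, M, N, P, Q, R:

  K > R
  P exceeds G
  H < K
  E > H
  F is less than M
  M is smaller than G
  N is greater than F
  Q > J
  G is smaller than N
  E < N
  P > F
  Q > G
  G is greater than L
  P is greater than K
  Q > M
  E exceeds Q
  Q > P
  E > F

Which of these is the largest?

L is not greatest since L < G; H is not greatest since H < E; F is not greatest since F < E; M is not greatest since M < Q; R is not greatest since R < K; G is not greatest since G < N; K is not greatest since K < P; J is not greatest since J < Q; P is not greatest since P < Q; Q is not greatest since Q < E; E is not greatest since E < N.
Only N has nothing above it, so N is the largest.

N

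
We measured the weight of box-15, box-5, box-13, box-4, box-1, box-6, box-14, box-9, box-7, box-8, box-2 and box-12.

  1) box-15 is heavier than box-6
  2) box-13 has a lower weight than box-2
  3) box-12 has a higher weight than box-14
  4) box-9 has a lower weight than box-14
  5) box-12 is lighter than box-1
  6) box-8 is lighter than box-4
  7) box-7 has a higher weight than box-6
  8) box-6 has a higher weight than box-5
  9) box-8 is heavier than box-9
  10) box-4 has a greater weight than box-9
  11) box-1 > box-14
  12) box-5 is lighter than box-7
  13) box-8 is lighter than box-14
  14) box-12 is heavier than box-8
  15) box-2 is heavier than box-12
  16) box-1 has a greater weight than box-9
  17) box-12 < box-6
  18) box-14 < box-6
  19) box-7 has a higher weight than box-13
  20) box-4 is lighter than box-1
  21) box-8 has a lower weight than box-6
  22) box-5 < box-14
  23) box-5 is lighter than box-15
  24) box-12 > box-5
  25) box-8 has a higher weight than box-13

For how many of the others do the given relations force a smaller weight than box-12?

5

The elements the relations force below box-12 are box-9, box-5, box-13, box-8, box-14 — no chain reaches any other.
That is 5.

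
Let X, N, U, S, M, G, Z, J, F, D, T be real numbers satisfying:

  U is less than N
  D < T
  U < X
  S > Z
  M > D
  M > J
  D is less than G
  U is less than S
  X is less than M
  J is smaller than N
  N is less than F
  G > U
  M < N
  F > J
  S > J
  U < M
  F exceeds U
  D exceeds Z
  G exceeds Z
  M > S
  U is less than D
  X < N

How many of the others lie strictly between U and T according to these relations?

1

Chaining upward from U reaches: D, S, X, G, M, N, F.
Chaining downward from T reaches: Z, D.
Strictly between U and T are those in both lists: D — 1 element.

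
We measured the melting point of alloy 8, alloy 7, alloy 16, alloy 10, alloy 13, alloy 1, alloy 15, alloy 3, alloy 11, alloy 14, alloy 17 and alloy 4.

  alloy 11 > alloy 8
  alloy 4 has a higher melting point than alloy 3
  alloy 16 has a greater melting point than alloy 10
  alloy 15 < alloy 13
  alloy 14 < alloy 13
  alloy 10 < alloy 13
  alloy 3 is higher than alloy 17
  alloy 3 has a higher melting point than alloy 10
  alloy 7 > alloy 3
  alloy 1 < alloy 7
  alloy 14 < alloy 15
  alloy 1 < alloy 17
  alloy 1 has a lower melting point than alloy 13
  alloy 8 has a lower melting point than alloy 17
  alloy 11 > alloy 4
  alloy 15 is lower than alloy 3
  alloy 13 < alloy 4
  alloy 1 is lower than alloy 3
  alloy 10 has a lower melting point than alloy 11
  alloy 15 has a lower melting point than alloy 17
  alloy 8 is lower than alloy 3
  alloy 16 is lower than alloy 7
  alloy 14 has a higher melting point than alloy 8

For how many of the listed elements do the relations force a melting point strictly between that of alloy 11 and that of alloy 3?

The relations place alloy 3 below alloy 11. An element lies strictly between them when it is forced above alloy 3 and also forced below alloy 11.
Above alloy 3: {alloy 4, alloy 7}. Below alloy 11: {alloy 8, alloy 10, alloy 14, alloy 1, alloy 15, alloy 17, alloy 13, alloy 4}.
Intersection: {alloy 4} — 1.

1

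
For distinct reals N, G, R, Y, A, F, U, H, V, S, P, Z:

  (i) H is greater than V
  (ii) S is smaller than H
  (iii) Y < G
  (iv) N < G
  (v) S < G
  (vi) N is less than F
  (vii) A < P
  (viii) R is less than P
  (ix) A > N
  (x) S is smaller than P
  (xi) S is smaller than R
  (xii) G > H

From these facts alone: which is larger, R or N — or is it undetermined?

undetermined

Following every chain through N: above N we get F, A, P, G.
R is not reached, and no chain runs the other way from R to N.
So the given relations leave the order of N and R undetermined.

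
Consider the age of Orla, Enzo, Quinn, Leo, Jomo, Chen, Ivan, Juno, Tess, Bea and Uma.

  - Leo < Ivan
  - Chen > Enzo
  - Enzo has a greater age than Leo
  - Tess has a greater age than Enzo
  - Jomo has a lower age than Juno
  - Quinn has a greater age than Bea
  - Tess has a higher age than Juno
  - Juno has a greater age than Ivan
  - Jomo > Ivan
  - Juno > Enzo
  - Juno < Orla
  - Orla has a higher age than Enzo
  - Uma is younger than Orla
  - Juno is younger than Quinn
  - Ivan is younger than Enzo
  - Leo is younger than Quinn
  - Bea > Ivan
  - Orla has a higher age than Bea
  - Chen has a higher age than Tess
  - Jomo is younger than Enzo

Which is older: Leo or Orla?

Orla

Link the given pairs in sequence: Leo < Ivan; Ivan < Jomo; Jomo < Enzo; Enzo < Juno; Juno < Orla.
Chaining these gives Leo < Ivan < Jomo < Enzo < Juno < Orla.
So Leo < Orla; Orla is the older of the two.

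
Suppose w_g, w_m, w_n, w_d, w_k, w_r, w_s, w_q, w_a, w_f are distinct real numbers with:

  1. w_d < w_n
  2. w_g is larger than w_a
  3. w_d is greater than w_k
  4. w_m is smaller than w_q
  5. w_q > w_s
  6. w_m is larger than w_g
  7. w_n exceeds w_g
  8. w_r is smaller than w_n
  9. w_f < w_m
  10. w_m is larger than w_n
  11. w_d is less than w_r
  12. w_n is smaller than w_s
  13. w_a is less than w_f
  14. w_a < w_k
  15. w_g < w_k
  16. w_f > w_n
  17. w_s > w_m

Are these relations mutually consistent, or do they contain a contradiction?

The single ordering w_a < w_g < w_k < w_d < w_r < w_n < w_f < w_m < w_s < w_q satisfies every listed relation, so no contradiction arises.

consistent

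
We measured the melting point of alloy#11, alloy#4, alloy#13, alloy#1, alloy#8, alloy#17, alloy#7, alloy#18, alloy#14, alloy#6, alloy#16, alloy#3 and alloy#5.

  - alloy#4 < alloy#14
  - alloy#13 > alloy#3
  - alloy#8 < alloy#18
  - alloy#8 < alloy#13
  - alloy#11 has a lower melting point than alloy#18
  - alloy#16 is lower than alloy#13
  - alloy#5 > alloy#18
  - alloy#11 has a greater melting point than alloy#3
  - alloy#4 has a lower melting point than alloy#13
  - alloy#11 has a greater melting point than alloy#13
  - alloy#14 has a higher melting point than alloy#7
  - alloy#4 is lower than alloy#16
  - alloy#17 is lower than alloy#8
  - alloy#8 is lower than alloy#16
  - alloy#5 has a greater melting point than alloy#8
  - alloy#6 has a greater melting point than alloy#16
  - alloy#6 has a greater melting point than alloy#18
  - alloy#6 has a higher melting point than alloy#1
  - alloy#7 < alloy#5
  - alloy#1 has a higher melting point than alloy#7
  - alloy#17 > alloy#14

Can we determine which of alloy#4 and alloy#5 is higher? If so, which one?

Chaining the given relations: alloy#4 < alloy#14 < alloy#17 < alloy#8 < alloy#16 < alloy#13 < alloy#11 < alloy#18 < alloy#5.
So alloy#5 is higher.

alloy#5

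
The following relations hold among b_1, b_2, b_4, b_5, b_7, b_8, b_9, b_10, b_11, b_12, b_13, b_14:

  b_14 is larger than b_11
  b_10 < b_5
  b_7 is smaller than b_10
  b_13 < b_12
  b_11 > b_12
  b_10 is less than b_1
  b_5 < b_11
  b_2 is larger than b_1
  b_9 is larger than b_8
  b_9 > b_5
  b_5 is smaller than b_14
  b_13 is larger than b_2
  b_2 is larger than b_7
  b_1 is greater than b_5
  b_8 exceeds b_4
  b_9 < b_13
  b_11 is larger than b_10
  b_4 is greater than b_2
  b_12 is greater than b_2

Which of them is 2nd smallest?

b_10

Piecing the relations together gives one ordering: b_7 < b_10 < b_5 < b_1 < b_2 < b_4 < b_8 < b_9 < b_13 < b_12 < b_11 < b_14.
Counting 2 from the smallest end gives b_10.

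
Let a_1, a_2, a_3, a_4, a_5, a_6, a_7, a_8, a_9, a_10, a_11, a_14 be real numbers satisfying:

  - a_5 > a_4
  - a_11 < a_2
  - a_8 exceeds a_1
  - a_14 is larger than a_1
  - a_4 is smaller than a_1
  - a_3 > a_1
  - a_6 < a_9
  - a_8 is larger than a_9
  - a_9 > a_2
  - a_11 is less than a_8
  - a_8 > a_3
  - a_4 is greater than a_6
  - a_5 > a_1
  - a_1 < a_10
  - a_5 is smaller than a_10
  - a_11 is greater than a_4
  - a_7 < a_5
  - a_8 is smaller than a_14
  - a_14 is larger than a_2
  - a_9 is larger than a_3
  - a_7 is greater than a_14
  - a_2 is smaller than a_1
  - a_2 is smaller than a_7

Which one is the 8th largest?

Piecing the relations together gives one ordering: a_6 < a_4 < a_11 < a_2 < a_1 < a_3 < a_9 < a_8 < a_14 < a_7 < a_5 < a_10.
The 8th largest is a_1.

a_1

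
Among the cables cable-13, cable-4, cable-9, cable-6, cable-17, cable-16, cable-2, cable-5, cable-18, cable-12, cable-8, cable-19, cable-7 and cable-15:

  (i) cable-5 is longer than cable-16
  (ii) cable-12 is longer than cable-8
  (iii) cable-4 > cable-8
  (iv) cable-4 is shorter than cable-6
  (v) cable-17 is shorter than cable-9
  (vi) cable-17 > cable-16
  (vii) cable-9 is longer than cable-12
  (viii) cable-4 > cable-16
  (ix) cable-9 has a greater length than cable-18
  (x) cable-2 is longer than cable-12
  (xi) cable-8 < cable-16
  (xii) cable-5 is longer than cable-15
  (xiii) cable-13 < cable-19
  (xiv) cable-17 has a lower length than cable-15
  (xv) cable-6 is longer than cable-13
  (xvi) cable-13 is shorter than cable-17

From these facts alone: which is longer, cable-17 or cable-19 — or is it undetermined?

undetermined

Following every chain through cable-17: above cable-17 we get cable-15, cable-9, cable-5; below cable-17 we get cable-8, cable-16, cable-13.
cable-19 is not reached, and no chain runs the other way from cable-19 to cable-17.
So the given relations leave the order of cable-17 and cable-19 undetermined.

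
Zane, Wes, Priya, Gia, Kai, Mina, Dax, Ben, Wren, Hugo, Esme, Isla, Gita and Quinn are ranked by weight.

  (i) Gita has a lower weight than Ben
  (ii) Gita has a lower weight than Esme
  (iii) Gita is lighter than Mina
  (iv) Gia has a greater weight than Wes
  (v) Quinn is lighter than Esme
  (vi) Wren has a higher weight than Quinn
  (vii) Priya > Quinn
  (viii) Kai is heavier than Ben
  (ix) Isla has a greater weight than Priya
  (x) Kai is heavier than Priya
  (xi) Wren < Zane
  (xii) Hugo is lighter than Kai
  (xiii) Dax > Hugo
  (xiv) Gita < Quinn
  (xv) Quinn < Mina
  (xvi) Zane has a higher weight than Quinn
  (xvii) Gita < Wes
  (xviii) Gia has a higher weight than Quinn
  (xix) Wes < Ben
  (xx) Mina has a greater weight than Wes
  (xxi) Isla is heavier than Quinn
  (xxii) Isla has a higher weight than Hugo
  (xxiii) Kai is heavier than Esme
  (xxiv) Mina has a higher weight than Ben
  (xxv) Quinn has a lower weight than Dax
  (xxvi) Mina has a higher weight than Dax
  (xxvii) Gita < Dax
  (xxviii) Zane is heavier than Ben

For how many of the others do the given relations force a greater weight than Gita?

12

From Gita the given relations immediately reach Quinn, Wes, Ben, Dax, Esme, Mina.
From those, Wren, Priya, Zane, Kai, Isla, Gia — 12 in total.
Nothing else is reachable above Gita; 12 in all.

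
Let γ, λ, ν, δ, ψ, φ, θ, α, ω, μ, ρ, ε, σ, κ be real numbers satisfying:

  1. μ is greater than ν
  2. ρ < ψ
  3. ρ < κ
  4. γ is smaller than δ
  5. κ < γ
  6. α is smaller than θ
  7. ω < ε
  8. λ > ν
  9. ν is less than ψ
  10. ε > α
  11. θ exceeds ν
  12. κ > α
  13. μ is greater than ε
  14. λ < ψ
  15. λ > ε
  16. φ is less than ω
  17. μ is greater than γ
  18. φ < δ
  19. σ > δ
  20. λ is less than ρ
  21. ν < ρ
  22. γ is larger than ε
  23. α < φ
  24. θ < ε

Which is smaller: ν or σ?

ν

Following the relations from ν: ν < θ < ε < λ < ρ < κ < γ < δ < σ.
So ν < σ; ν is the smaller of the two.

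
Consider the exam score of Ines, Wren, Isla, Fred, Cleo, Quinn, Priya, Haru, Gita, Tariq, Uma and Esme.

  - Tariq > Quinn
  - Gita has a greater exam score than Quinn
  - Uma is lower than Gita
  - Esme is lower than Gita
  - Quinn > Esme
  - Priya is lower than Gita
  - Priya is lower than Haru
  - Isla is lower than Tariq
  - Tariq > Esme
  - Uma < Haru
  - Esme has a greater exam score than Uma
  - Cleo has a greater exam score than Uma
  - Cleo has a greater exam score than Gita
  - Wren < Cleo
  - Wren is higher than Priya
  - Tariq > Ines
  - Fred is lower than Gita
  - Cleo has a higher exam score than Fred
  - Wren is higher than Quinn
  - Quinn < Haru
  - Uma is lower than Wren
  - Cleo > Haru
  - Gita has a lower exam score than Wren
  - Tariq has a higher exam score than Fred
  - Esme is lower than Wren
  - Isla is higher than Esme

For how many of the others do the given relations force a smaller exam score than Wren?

From Wren the given relations immediately reach Uma, Esme, Quinn, Priya, Gita.
From those, Fred — 6 in total.
Nothing else is reachable below Wren; 6 in all.

6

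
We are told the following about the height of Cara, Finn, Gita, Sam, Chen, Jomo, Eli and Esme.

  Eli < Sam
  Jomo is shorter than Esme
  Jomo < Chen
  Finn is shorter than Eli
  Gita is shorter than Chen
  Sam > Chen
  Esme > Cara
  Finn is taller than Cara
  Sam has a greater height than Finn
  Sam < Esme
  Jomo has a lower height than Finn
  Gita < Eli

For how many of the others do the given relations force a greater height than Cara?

4

From Cara the given relations immediately reach Finn, Esme.
From those, Eli, Sam — 4 in total.
Nothing else is reachable above Cara; 4 in all.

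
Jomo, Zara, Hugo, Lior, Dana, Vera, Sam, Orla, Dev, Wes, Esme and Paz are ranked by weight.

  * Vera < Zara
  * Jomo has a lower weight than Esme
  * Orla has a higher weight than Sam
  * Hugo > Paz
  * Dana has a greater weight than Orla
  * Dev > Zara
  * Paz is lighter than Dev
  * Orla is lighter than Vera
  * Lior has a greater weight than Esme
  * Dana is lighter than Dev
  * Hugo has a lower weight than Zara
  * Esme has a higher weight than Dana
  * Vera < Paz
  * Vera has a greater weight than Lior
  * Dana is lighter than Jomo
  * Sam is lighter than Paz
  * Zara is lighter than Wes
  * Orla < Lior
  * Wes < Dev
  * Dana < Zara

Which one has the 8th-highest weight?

Esme

The consecutive relations fix a unique order: Sam < Orla < Dana < Jomo < Esme < Lior < Vera < Paz < Hugo < Zara < Wes < Dev.
Counting 8 from the largest end gives Esme.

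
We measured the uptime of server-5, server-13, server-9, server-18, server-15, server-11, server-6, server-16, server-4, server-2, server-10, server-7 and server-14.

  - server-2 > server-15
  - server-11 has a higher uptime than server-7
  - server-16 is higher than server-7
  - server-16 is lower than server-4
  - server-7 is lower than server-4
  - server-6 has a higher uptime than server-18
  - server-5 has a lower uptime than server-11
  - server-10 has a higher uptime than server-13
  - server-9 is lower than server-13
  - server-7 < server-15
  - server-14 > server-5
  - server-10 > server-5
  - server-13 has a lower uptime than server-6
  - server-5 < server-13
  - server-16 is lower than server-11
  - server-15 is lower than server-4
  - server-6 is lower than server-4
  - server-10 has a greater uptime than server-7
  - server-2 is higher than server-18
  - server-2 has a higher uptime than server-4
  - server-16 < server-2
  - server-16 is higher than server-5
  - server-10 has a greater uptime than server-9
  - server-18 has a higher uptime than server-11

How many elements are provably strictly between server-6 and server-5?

The relations place server-5 below server-6. An element lies strictly between them when it is forced above server-5 and also forced below server-6.
Above server-5: {server-16, server-11, server-13, server-18, server-10, server-4, server-2, server-14}. Below server-6: {server-7, server-16, server-9, server-11, server-13, server-18}.
Intersection: {server-16, server-11, server-13, server-18} — 4.

4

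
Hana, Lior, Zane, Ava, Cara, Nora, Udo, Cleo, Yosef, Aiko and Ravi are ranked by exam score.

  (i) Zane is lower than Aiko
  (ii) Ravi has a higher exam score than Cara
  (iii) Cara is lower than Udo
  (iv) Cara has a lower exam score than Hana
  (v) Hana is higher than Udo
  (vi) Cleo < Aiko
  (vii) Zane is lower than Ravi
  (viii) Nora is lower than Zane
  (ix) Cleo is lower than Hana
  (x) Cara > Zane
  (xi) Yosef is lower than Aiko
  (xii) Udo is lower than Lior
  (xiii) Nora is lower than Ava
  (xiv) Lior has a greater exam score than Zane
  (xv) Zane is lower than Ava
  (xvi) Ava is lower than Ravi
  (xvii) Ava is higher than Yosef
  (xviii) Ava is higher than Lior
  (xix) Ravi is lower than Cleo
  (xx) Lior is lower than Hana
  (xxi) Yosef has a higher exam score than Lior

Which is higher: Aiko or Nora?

Link the given pairs in sequence: Nora < Zane; Zane < Cara; Cara < Udo; Udo < Lior; Lior < Yosef; Yosef < Ava; Ava < Ravi; Ravi < Cleo; Cleo < Aiko.
Chaining these gives Nora < Zane < Cara < Udo < Lior < Yosef < Ava < Ravi < Cleo < Aiko.
So Nora < Aiko; Aiko is the higher of the two.

Aiko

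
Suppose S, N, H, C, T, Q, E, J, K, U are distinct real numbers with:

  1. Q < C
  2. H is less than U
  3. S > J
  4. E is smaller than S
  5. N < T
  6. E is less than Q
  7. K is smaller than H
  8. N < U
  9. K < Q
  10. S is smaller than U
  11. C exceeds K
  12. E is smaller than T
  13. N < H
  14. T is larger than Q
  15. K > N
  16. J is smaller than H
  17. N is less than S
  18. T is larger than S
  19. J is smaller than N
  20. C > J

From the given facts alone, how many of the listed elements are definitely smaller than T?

6

Directly below T: E, N, Q, S.
One step further: J, K (6 so far).
No other element is forced below T by the given relations, so the count is 6.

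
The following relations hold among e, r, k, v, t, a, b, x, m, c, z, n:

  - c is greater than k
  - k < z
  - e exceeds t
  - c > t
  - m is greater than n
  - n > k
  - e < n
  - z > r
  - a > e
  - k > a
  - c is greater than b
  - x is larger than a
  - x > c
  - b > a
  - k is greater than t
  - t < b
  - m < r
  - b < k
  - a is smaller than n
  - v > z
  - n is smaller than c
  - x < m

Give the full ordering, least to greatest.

t < e < a < b < k < n < c < x < m < r < z < v

The consecutive links are each given: t < e; e < a; a < b; b < k; k < n; n < c; c < x; x < m; m < r; r < z; z < v.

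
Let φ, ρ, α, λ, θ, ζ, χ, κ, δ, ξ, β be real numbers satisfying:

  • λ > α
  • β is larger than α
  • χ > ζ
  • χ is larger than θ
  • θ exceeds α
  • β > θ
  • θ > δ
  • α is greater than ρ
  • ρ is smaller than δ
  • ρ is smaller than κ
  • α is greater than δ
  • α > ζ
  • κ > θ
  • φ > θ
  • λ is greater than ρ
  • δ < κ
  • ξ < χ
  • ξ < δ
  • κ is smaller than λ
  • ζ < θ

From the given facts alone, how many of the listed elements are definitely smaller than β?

6

From β the given relations immediately reach α, θ.
From those, ρ, ζ, δ — 5 in total.
From those, ξ — 6 in total.
No other element is forced below β by the given relations, so the count is 6.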